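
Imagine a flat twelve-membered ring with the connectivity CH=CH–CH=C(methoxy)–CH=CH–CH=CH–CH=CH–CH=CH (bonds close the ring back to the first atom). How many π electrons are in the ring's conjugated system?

The p orbitals form a continuous loop: every atom in a ring double bond is sp² and brings one electron to the p orbital. The ring is fully conjugated.
Adding the contributions, 6 × 2 = 12 from the 6 double-bond units.

12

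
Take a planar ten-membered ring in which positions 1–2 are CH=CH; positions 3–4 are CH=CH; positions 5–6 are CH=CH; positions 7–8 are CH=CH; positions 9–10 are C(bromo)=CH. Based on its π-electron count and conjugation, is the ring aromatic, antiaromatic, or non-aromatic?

Check conjugation: the double-bond atoms are sp², each contributing one p electron — every position has a p orbital, so the cyclic π system is continuous.
Tallying contributions gives 5 × 2 = 10 from the 5 double-bond units.
With 10 π electrons (n = 2), the Hückel 4n+2 condition holds.

Aromatic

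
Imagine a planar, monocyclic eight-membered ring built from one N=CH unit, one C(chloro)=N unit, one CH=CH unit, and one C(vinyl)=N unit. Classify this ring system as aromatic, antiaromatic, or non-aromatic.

Every ring atom contributes a p orbital perpendicular to the ring (every atom in a ring double bond is sp² and brings one electron to the p orbital; each sp² =N– keeps its lone pair in-plane and puts one electron into the π system), so the π system is cyclic and fully conjugated.
Counting π electrons: 4 × 2 = 8 from the 4 double-bond units.
A 4n π count (8, n = 2) in a planar conjugated ring means antiaromatic.

Antiaromatic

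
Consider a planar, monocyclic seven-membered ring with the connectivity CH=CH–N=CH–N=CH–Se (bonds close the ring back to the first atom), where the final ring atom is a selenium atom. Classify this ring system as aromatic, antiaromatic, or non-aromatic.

Antiaromatic

All ring atoms are sp² and supply a p orbital to the ring (the double-bond atoms are sp², each contributing one p electron; each =N– nitrogen is pyridine-type (lone pair in the sp² plane, one electron in the p orbital); the selenium donates one lone pair from its p orbital); the conjugation is uninterrupted.
Adding the contributions, 3 × 2 = 6 from the double-bond units + 2 from the Se atom = 8.
A 4n π count (8, n = 2) in a planar conjugated ring means antiaromatic.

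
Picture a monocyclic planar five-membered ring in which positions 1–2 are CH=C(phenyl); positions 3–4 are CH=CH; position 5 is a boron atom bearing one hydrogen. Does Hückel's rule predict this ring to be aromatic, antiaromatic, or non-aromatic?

Every ring atom contributes a p orbital perpendicular to the ring (the double-bond atoms are sp², each contributing one p electron; the boron has an empty p orbital), so the π system is cyclic and fully conjugated.
Adding the contributions, 2 × 2 = 4 from the double-bond units + 0 from the BH atom = 4.
With 4 = 4·1 π electrons, Hückel's rule classifies the planar ring as antiaromatic.

Antiaromatic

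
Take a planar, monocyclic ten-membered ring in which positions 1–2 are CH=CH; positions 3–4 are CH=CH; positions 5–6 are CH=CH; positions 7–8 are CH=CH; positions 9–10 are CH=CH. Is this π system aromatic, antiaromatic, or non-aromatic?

Aromatic

The p orbitals form a continuous loop: the double-bond atoms are sp², each contributing one p electron. The ring is fully conjugated.
Counting π electrons: 5 × 2 = 10 from the 5 double-bond units.
Since 10 = 4·2 + 2, the ring meets the 4n+2 criterion.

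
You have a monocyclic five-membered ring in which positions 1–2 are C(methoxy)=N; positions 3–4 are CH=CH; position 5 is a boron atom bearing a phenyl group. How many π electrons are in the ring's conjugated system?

4

Check conjugation: the double-bond atoms are sp², each contributing one p electron; the doubly-bonded nitrogens are pyridine-type — their lone pairs lie in the ring plane, leaving one electron in the p orbital; the boron has an empty p orbital — every position has a p orbital, so the cyclic π system is continuous.
Counting π electrons: 2 × 2 = 4 from the double-bond units + 0 from the B(phenyl) atom = 4.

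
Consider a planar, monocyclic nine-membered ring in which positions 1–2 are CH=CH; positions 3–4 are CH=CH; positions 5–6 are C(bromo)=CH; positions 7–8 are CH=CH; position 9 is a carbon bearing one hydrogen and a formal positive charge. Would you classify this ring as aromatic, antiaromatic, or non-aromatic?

Check conjugation: every atom in a ring double bond is sp² and brings one electron to the p orbital; the carbocation has an empty p orbital — every position has a p orbital, so the cyclic π system is continuous.
Tallying contributions gives 4 × 2 = 8 from the double-bond units + 0 from the CH(+) atom = 8.
8 = 4(2); a planar, fully conjugated 4n system is antiaromatic.

Antiaromatic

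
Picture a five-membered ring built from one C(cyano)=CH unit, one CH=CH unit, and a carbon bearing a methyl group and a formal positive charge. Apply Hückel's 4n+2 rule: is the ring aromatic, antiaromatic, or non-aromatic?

Antiaromatic

All ring atoms are sp² and supply a p orbital to the ring (each doubly-bonded ring atom is sp² with one p-orbital electron; the carbocation has an empty p orbital); the conjugation is uninterrupted.
Adding the contributions, 2 × 2 = 4 from the double-bond units + 0 from the C(methyl)(+) atom = 4.
With 4 = 4·1 π electrons, Hückel's rule classifies the planar ring as antiaromatic.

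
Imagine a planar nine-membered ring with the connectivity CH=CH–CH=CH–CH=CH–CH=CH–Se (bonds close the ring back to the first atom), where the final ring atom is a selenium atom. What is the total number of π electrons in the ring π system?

10

All ring atoms are sp² and supply a p orbital to the ring (the double-bond atoms are sp², each contributing one p electron; the selenium donates one lone pair from its p orbital); the conjugation is uninterrupted.
Adding the contributions, 4 × 2 = 8 from the double-bond units + 2 from the Se atom = 10.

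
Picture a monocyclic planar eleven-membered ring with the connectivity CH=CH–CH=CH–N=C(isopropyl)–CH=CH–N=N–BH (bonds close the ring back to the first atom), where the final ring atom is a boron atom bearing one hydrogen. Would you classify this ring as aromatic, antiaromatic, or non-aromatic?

Every ring atom contributes a p orbital perpendicular to the ring (each doubly-bonded ring atom is sp² with one p-orbital electron; the doubly-bonded nitrogens are pyridine-type — their lone pairs lie in the ring plane, leaving one electron in the p orbital; the boron has an empty p orbital), so the π system is cyclic and fully conjugated.
Tallying contributions gives 5 × 2 = 10 from the double-bond units + 0 from the BH atom = 10.
10 = 4(2) + 2, which satisfies Hückel's 4n+2 rule.

Aromatic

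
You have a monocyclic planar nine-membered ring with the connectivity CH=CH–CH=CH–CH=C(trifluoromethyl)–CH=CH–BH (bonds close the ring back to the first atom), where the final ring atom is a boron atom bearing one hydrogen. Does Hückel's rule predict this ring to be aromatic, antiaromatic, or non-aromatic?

Every ring atom contributes a p orbital perpendicular to the ring (each doubly-bonded ring atom is sp² with one p-orbital electron; the boron has an empty p orbital), so the π system is cyclic and fully conjugated.
π-electron count: 4 × 2 = 8 from the double-bond units + 0 from the BH atom = 8.
8 = 4(2); a planar, fully conjugated 4n system is antiaromatic.

Antiaromatic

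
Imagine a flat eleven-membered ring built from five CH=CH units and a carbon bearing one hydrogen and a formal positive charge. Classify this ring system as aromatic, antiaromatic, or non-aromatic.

Aromatic

Check conjugation: each doubly-bonded ring atom is sp² with one p-orbital electron; the carbocation has an empty p orbital — every position has a p orbital, so the cyclic π system is continuous.
Tallying contributions gives 5 × 2 = 10 from the double-bond units + 0 from the CH(+) atom = 10.
Since 10 = 4·2 + 2, the ring meets the 4n+2 criterion.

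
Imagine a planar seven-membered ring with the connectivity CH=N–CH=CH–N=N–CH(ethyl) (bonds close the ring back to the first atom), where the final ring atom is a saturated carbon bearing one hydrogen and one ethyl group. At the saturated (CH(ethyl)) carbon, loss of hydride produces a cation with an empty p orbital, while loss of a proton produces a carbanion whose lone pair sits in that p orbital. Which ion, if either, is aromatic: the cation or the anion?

The cation

Both ions have a continuous loop of p orbitals — each ring atom is sp².
Cation: 3 × 2 + 0 = 6 π electrons → 4(1)+2, aromatic.
Anion: 3 × 2 + 2 = 8 π electrons → 4(2), antiaromatic.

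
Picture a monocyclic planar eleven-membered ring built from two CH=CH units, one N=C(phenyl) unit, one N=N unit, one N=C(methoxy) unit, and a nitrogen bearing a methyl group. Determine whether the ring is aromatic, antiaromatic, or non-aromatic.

All ring atoms are sp² and supply a p orbital to the ring (each doubly-bonded ring atom is sp² with one p-orbital electron; each sp² =N– keeps its lone pair in-plane and puts one electron into the π system; the pyrrole-type nitrogen donates its lone pair from the p orbital); the conjugation is uninterrupted.
π-electron count: 5 × 2 = 10 from the double-bond units + 2 from the N(methyl) atom = 12.
A 4n π count (12, n = 3) in a planar conjugated ring means antiaromatic.

Antiaromatic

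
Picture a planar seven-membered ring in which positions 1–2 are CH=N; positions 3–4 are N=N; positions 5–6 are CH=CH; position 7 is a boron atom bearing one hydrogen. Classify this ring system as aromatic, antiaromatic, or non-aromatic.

Aromatic

The p orbitals form a continuous loop: every atom in a ring double bond is sp² and brings one electron to the p orbital; each =N– nitrogen is pyridine-type (lone pair in the sp² plane, one electron in the p orbital); the boron has an empty p orbital. The ring is fully conjugated.
Adding the contributions, 3 × 2 = 6 from the double-bond units + 0 from the BH atom = 6.
Since 6 = 4·1 + 2, the ring meets the 4n+2 criterion.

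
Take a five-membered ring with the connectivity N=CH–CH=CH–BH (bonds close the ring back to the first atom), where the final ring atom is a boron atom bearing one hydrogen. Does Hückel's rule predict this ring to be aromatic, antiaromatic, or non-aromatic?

Every ring atom contributes a p orbital perpendicular to the ring (every atom in a ring double bond is sp² and brings one electron to the p orbital; the doubly-bonded nitrogens are pyridine-type — their lone pairs lie in the ring plane, leaving one electron in the p orbital; the boron has an empty p orbital), so the π system is cyclic and fully conjugated.
Counting π electrons: 2 × 2 = 4 from the double-bond units + 0 from the BH atom = 4.
With 4 = 4·1 π electrons, Hückel's rule classifies the planar ring as antiaromatic.

Antiaromatic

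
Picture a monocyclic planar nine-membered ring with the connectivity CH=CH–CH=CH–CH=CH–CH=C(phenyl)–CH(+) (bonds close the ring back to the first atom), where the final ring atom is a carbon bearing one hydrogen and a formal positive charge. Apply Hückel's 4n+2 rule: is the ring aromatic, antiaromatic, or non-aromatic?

Antiaromatic

All ring atoms are sp² and supply a p orbital to the ring (each doubly-bonded ring atom is sp² with one p-orbital electron; the carbocation has an empty p orbital); the conjugation is uninterrupted.
π-electron count: 4 × 2 = 8 from the double-bond units + 0 from the CH(+) atom = 8.
With 8 = 4·2 π electrons, Hückel's rule classifies the planar ring as antiaromatic.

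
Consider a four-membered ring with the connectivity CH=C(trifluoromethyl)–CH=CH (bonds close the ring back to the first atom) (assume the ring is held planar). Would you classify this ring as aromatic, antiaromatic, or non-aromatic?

Antiaromatic

Every ring atom contributes a p orbital perpendicular to the ring (each doubly-bonded ring atom is sp² with one p-orbital electron), so the π system is cyclic and fully conjugated.
π-electron count: 2 × 2 = 4 from the 2 double-bond units.
4 is a 4n count (n = 1), so the planar conjugated ring is antiaromatic.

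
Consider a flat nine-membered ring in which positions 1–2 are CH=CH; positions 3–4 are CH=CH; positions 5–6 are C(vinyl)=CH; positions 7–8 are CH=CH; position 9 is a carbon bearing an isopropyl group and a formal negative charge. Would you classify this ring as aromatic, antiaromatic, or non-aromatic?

All ring atoms are sp² and supply a p orbital to the ring (every atom in a ring double bond is sp² and brings one electron to the p orbital; the carbanion's lone pair occupies the p orbital); the conjugation is uninterrupted.
Counting π electrons: 4 × 2 = 8 from the double-bond units + 2 from the C(isopropyl)(-) atom = 10.
That gives a 4n+2 count (10, n = 2).

Aromatic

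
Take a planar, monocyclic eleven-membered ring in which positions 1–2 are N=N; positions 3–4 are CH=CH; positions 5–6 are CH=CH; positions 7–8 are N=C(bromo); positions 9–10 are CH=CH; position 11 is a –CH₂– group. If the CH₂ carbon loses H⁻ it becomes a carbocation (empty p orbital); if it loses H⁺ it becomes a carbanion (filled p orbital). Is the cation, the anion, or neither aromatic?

The cation

In either ion the ring is fully conjugated: every atom, including the new sp² carbon, supplies a p orbital.
Cation: 5 × 2 + 0 = 10 π electrons → 4(2)+2, aromatic.
Anion: 5 × 2 + 2 = 12 π electrons → 4(3), antiaromatic.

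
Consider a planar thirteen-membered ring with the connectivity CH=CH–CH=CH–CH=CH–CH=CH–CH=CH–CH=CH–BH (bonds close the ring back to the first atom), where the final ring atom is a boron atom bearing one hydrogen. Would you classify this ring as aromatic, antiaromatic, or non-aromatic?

Every ring atom contributes a p orbital perpendicular to the ring (every atom in a ring double bond is sp² and brings one electron to the p orbital; the boron has an empty p orbital), so the π system is cyclic and fully conjugated.
Counting π electrons: 6 × 2 = 12 from the double-bond units + 0 from the BH atom = 12.
12 is a 4n count (n = 3), so the planar conjugated ring is antiaromatic.

Antiaromatic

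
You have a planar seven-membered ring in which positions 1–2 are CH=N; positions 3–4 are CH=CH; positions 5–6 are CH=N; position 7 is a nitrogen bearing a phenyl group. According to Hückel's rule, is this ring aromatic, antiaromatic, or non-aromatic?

Check conjugation: every atom in a ring double bond is sp² and brings one electron to the p orbital; each sp² =N– keeps its lone pair in-plane and puts one electron into the π system; the pyrrole-type nitrogen donates its lone pair from the p orbital — every position has a p orbital, so the cyclic π system is continuous.
π-electron count: 3 × 2 = 6 from the double-bond units + 2 from the N(phenyl) atom = 8.
8 = 4(2); a planar, fully conjugated 4n system is antiaromatic.

Antiaromatic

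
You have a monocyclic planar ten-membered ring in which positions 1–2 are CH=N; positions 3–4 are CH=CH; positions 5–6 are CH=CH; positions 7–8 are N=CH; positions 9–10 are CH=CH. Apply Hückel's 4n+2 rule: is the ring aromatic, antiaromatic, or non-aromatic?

Aromatic

The p orbitals form a continuous loop: the double-bond atoms are sp², each contributing one p electron; the doubly-bonded nitrogens are pyridine-type — their lone pairs lie in the ring plane, leaving one electron in the p orbital. The ring is fully conjugated.
Adding the contributions, 5 × 2 = 10 from the 5 double-bond units.
10 = 4(2) + 2, which satisfies Hückel's 4n+2 rule.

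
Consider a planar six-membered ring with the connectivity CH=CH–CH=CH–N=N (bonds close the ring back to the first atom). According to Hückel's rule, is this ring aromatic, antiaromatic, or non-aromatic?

Every ring atom contributes a p orbital perpendicular to the ring (each doubly-bonded ring atom is sp² with one p-orbital electron; each sp² =N– keeps its lone pair in-plane and puts one electron into the π system), so the π system is cyclic and fully conjugated.
π-electron count: 3 × 2 = 6 from the 3 double-bond units.
Since 6 = 4·1 + 2, the ring meets the 4n+2 criterion.

Aromatic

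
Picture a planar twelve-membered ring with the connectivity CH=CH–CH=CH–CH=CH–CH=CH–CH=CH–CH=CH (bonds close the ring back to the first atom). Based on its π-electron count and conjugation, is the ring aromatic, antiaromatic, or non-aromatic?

Check conjugation: the double-bond atoms are sp², each contributing one p electron — every position has a p orbital, so the cyclic π system is continuous.
Counting π electrons: 6 × 2 = 12 from the 6 double-bond units.
12 = 4(3); a planar, fully conjugated 4n system is antiaromatic.

Antiaromatic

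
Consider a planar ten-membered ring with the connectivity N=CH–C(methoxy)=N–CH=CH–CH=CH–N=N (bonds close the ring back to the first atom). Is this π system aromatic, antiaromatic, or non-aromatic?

Aromatic

Check conjugation: each doubly-bonded ring atom is sp² with one p-orbital electron; the doubly-bonded nitrogens are pyridine-type — their lone pairs lie in the ring plane, leaving one electron in the p orbital — every position has a p orbital, so the cyclic π system is continuous.
Counting π electrons: 5 × 2 = 10 from the 5 double-bond units.
Since 10 = 4·2 + 2, the ring meets the 4n+2 criterion.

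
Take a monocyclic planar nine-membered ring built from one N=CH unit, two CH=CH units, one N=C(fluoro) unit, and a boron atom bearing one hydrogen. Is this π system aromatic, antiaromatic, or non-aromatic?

Check conjugation: the double-bond atoms are sp², each contributing one p electron; the doubly-bonded nitrogens are pyridine-type — their lone pairs lie in the ring plane, leaving one electron in the p orbital; the boron has an empty p orbital — every position has a p orbital, so the cyclic π system is continuous.
Adding the contributions, 4 × 2 = 8 from the double-bond units + 0 from the BH atom = 8.
A 4n π count (8, n = 2) in a planar conjugated ring means antiaromatic.

Antiaromatic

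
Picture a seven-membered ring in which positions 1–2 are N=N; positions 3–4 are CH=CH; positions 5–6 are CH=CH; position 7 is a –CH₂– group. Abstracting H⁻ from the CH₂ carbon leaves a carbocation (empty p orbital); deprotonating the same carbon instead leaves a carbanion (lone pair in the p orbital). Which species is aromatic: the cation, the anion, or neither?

Once that carbon is sp², every ring atom has a p orbital and both ions are fully conjugated.
Cation: 3 × 2 + 0 = 6 π electrons → 4(1)+2, aromatic.
Anion: 3 × 2 + 2 = 8 π electrons → 4(2), antiaromatic.

The cation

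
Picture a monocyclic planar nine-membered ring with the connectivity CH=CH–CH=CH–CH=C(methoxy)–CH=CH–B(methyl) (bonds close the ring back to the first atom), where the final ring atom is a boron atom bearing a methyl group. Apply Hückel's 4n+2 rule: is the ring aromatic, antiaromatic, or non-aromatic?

Antiaromatic

Check conjugation: the double-bond atoms are sp², each contributing one p electron; the boron has an empty p orbital — every position has a p orbital, so the cyclic π system is continuous.
π-electron count: 4 × 2 = 8 from the double-bond units + 0 from the B(methyl) atom = 8.
8 = 4(2); a planar, fully conjugated 4n system is antiaromatic.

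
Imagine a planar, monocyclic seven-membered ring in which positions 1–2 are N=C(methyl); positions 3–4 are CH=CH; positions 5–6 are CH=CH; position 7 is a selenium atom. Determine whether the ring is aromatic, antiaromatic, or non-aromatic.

Antiaromatic

All ring atoms are sp² and supply a p orbital to the ring (each doubly-bonded ring atom is sp² with one p-orbital electron; each sp² =N– keeps its lone pair in-plane and puts one electron into the π system; the selenium donates one lone pair from its p orbital); the conjugation is uninterrupted.
Counting π electrons: 3 × 2 = 6 from the double-bond units + 2 from the Se atom = 8.
With 8 = 4·2 π electrons, Hückel's rule classifies the planar ring as antiaromatic.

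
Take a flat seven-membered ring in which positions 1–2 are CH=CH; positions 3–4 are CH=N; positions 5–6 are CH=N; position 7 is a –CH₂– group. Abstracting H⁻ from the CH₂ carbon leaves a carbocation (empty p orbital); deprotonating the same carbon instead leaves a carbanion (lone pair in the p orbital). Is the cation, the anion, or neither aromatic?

Both ions have a continuous loop of p orbitals — each ring atom is sp².
Cation: 3 × 2 + 0 = 6 π electrons → 4(1)+2, aromatic.
Anion: 3 × 2 + 2 = 8 π electrons → 4(2), antiaromatic.

The cation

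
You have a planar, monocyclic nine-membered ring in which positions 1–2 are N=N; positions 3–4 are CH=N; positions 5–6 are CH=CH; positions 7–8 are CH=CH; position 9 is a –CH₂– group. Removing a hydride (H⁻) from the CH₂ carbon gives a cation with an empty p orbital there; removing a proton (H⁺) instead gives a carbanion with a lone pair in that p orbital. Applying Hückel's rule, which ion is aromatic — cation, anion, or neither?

The anion

In both ions every ring atom is sp² and contributes a p orbital, so both rings are fully conjugated.
Cation: 4 × 2 + 0 = 8 π electrons → 4(2), antiaromatic.
Anion: 4 × 2 + 2 = 10 π electrons → 4(2)+2, aromatic.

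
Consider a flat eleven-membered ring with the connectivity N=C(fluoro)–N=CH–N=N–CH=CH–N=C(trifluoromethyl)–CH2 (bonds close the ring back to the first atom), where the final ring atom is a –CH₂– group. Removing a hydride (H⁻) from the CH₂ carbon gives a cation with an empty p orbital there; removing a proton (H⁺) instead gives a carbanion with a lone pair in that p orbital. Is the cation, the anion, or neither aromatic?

Both ions have a continuous loop of p orbitals — each ring atom is sp².
Cation: 5 × 2 + 0 = 10 π electrons → 4(2)+2, aromatic.
Anion: 5 × 2 + 2 = 12 π electrons → 4(3), antiaromatic.

The cation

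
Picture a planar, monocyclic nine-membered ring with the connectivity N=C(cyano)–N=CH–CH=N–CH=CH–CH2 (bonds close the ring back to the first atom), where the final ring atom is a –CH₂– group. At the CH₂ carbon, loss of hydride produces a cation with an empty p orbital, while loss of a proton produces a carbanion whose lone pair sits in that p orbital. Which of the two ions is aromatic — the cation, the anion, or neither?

Both ions have a continuous loop of p orbitals — each ring atom is sp².
Cation: 4 × 2 + 0 = 8 π electrons → 4(2), antiaromatic.
Anion: 4 × 2 + 2 = 10 π electrons → 4(2)+2, aromatic.

The anion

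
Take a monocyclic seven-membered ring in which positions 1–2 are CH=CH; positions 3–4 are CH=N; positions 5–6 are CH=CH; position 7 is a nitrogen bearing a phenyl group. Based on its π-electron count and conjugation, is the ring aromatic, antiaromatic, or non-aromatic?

Antiaromatic

All ring atoms are sp² and supply a p orbital to the ring (every atom in a ring double bond is sp² and brings one electron to the p orbital; each =N– nitrogen is pyridine-type (lone pair in the sp² plane, one electron in the p orbital); the pyrrole-type nitrogen donates its lone pair from the p orbital); the conjugation is uninterrupted.
Tallying contributions gives 3 × 2 = 6 from the double-bond units + 2 from the N(phenyl) atom = 8.
8 is a 4n count (n = 2), so the planar conjugated ring is antiaromatic.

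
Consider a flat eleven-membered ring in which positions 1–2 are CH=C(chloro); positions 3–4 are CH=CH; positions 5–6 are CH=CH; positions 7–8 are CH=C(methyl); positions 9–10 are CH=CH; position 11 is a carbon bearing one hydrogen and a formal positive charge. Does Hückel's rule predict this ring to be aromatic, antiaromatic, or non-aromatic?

Aromatic

All ring atoms are sp² and supply a p orbital to the ring (the double-bond atoms are sp², each contributing one p electron; the carbocation has an empty p orbital); the conjugation is uninterrupted.
Adding the contributions, 5 × 2 = 10 from the double-bond units + 0 from the CH(+) atom = 10.
10 = 4(2) + 2, which satisfies Hückel's 4n+2 rule.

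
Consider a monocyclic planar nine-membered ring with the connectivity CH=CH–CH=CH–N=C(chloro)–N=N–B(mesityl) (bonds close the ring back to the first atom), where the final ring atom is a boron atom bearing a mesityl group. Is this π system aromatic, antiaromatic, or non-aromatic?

Check conjugation: every atom in a ring double bond is sp² and brings one electron to the p orbital; the doubly-bonded nitrogens are pyridine-type — their lone pairs lie in the ring plane, leaving one electron in the p orbital; the boron has an empty p orbital — every position has a p orbital, so the cyclic π system is continuous.
Tallying contributions gives 4 × 2 = 8 from the double-bond units + 0 from the B(mesityl) atom = 8.
A 4n π count (8, n = 2) in a planar conjugated ring means antiaromatic.

Antiaromatic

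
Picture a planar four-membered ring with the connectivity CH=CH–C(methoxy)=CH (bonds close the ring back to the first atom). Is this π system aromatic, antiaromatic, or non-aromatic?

Antiaromatic

The p orbitals form a continuous loop: every atom in a ring double bond is sp² and brings one electron to the p orbital. The ring is fully conjugated.
Tallying contributions gives 2 × 2 = 4 from the 2 double-bond units.
With 4 = 4·1 π electrons, Hückel's rule classifies the planar ring as antiaromatic.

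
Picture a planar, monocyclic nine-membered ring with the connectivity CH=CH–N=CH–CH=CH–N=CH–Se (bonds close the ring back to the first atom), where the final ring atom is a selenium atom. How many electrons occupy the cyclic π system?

10

Check conjugation: every atom in a ring double bond is sp² and brings one electron to the p orbital; each =N– nitrogen is pyridine-type (lone pair in the sp² plane, one electron in the p orbital); the selenium donates one lone pair from its p orbital — every position has a p orbital, so the cyclic π system is continuous.
Tallying contributions gives 4 × 2 = 8 from the double-bond units + 2 from the Se atom = 10.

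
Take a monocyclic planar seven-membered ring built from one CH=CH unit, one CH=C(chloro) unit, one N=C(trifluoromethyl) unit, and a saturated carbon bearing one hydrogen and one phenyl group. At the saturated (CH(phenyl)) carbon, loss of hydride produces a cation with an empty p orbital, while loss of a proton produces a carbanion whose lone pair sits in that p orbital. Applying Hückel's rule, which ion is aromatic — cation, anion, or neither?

In both ions every ring atom is sp² and contributes a p orbital, so both rings are fully conjugated.
Cation: 3 × 2 + 0 = 6 π electrons → 4(1)+2, aromatic.
Anion: 3 × 2 + 2 = 8 π electrons → 4(2), antiaromatic.

The cation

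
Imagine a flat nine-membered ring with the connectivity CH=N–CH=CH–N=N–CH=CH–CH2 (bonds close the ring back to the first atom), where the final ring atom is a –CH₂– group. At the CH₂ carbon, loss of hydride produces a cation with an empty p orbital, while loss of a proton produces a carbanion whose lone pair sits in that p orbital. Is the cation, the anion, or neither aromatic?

The anion

Once that carbon is sp², every ring atom has a p orbital and both ions are fully conjugated.
Cation: 4 × 2 + 0 = 8 π electrons → 4(2), antiaromatic.
Anion: 4 × 2 + 2 = 10 π electrons → 4(2)+2, aromatic.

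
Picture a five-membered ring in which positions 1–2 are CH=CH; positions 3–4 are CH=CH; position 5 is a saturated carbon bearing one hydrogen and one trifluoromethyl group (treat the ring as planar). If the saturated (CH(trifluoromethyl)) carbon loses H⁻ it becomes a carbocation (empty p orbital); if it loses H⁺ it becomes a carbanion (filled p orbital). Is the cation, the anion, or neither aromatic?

In both ions every ring atom is sp² and contributes a p orbital, so both rings are fully conjugated.
Cation: 2 × 2 + 0 = 4 π electrons → 4(1), antiaromatic.
Anion: 2 × 2 + 2 = 6 π electrons → 4(1)+2, aromatic.

The anion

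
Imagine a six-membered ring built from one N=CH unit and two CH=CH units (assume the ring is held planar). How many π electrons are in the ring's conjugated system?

6

All ring atoms are sp² and supply a p orbital to the ring (each doubly-bonded ring atom is sp² with one p-orbital electron; the doubly-bonded nitrogens are pyridine-type — their lone pairs lie in the ring plane, leaving one electron in the p orbital); the conjugation is uninterrupted.
Counting π electrons: 3 × 2 = 6 from the 3 double-bond units.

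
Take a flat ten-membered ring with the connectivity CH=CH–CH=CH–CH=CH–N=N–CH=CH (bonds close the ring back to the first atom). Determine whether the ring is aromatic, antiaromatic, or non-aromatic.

All ring atoms are sp² and supply a p orbital to the ring (every atom in a ring double bond is sp² and brings one electron to the p orbital; each sp² =N– keeps its lone pair in-plane and puts one electron into the π system); the conjugation is uninterrupted.
Counting π electrons: 5 × 2 = 10 from the 5 double-bond units.
That gives a 4n+2 count (10, n = 2).

Aromatic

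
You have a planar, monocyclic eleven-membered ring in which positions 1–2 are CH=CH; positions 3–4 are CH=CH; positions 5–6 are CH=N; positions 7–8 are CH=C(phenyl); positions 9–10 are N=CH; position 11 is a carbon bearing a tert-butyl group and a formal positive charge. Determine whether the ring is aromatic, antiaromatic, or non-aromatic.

Aromatic

Check conjugation: the double-bond atoms are sp², each contributing one p electron; the doubly-bonded nitrogens are pyridine-type — their lone pairs lie in the ring plane, leaving one electron in the p orbital; the carbocation has an empty p orbital — every position has a p orbital, so the cyclic π system is continuous.
Tallying contributions gives 5 × 2 = 10 from the double-bond units + 0 from the C(tert-butyl)(+) atom = 10.
With 10 π electrons (n = 2), the Hückel 4n+2 condition holds.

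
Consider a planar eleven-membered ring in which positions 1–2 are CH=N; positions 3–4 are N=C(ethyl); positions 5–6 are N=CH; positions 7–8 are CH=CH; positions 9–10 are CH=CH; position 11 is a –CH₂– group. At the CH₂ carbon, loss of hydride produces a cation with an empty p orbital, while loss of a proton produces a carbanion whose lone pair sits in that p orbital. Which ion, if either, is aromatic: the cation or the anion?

In either ion the ring is fully conjugated: every atom, including the new sp² carbon, supplies a p orbital.
Cation: 5 × 2 + 0 = 10 π electrons → 4(2)+2, aromatic.
Anion: 5 × 2 + 2 = 12 π electrons → 4(3), antiaromatic.

The cation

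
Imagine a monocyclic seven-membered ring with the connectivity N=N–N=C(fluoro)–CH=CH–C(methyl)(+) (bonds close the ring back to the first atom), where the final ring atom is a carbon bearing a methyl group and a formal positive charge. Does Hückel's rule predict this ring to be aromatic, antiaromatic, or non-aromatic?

Check conjugation: the double-bond atoms are sp², each contributing one p electron; each sp² =N– keeps its lone pair in-plane and puts one electron into the π system; the carbocation has an empty p orbital — every position has a p orbital, so the cyclic π system is continuous.
Counting π electrons: 3 × 2 = 6 from the double-bond units + 0 from the C(methyl)(+) atom = 6.
That gives a 4n+2 count (6, n = 1).

Aromatic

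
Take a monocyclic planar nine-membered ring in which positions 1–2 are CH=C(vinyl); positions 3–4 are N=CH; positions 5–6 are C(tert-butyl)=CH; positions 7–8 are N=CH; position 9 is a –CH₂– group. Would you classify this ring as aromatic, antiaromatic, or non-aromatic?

Non-aromatic

At the CH2 position, the tetrahedral CH₂ carbon is sp³ and has no p orbital in the ring π system; the ring's p-orbital overlap is broken there.
Broken conjugation rules out both aromaticity and antiaromaticity.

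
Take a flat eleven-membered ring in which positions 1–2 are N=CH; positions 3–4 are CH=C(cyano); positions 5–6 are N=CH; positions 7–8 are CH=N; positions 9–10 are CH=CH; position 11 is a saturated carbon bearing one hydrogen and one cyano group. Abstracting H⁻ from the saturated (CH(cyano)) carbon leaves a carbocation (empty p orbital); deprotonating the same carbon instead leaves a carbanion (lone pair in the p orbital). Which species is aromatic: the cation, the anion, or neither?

Both ions have a continuous loop of p orbitals — each ring atom is sp².
Cation: 5 × 2 + 0 = 10 π electrons → 4(2)+2, aromatic.
Anion: 5 × 2 + 2 = 12 π electrons → 4(3), antiaromatic.

The cation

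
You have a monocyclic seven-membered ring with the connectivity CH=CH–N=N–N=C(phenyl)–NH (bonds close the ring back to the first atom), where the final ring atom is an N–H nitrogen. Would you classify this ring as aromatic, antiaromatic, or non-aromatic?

Antiaromatic

Check conjugation: the double-bond atoms are sp², each contributing one p electron; each sp² =N– keeps its lone pair in-plane and puts one electron into the π system; the pyrrole-type nitrogen donates its lone pair from the p orbital — every position has a p orbital, so the cyclic π system is continuous.
Adding the contributions, 3 × 2 = 6 from the double-bond units + 2 from the NH atom = 8.
With 8 = 4·2 π electrons, Hückel's rule classifies the planar ring as antiaromatic.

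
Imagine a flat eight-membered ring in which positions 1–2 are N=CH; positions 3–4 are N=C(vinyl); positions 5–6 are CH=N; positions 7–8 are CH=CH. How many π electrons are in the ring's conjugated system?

The p orbitals form a continuous loop: each doubly-bonded ring atom is sp² with one p-orbital electron; each sp² =N– keeps its lone pair in-plane and puts one electron into the π system. The ring is fully conjugated.
Tallying contributions gives 4 × 2 = 8 from the 4 double-bond units.

8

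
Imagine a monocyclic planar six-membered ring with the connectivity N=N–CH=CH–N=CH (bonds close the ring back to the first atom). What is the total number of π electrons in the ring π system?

The p orbitals form a continuous loop: the double-bond atoms are sp², each contributing one p electron; each =N– nitrogen is pyridine-type (lone pair in the sp² plane, one electron in the p orbital). The ring is fully conjugated.
Tallying contributions gives 3 × 2 = 6 from the 3 double-bond units.

6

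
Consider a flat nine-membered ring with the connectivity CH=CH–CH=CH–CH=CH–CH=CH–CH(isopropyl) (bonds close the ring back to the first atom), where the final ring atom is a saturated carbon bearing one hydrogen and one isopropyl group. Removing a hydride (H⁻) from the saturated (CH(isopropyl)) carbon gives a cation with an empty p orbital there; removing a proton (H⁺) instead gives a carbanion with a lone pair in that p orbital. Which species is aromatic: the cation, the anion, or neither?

Once that carbon is sp², every ring atom has a p orbital and both ions are fully conjugated.
Cation: 4 × 2 + 0 = 8 π electrons → 4(2), antiaromatic.
Anion: 4 × 2 + 2 = 10 π electrons → 4(2)+2, aromatic.

The anion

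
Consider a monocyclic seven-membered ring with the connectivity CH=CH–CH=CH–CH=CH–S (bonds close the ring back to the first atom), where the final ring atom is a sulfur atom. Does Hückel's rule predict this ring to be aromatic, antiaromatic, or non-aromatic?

Every ring atom contributes a p orbital perpendicular to the ring (the double-bond atoms are sp², each contributing one p electron; the sulfur donates one lone pair from its p orbital), so the π system is cyclic and fully conjugated.
Adding the contributions, 3 × 2 = 6 from the double-bond units + 2 from the S atom = 8.
With 8 = 4·2 π electrons, Hückel's rule classifies the planar ring as antiaromatic.

Antiaromatic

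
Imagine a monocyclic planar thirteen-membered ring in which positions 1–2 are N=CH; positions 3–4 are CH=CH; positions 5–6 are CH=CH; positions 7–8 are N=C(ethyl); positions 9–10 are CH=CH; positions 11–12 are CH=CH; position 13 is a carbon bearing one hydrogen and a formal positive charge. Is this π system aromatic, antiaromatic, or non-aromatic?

Antiaromatic

The p orbitals form a continuous loop: each doubly-bonded ring atom is sp² with one p-orbital electron; each =N– nitrogen is pyridine-type (lone pair in the sp² plane, one electron in the p orbital); the carbocation has an empty p orbital. The ring is fully conjugated.
Tallying contributions gives 6 × 2 = 12 from the double-bond units + 0 from the CH(+) atom = 12.
12 = 4(3); a planar, fully conjugated 4n system is antiaromatic.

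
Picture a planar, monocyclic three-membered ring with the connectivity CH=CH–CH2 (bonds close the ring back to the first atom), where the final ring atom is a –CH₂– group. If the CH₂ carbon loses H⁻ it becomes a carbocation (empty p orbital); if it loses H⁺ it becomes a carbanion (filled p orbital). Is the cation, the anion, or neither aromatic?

The cation

Both ions have a continuous loop of p orbitals — each ring atom is sp².
Cation: 1 × 2 + 0 = 2 π electrons → 4(0)+2, aromatic.
Anion: 1 × 2 + 2 = 4 π electrons → 4(1), antiaromatic.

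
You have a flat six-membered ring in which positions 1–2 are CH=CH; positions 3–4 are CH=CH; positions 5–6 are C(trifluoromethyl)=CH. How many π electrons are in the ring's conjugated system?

The p orbitals form a continuous loop: each doubly-bonded ring atom is sp² with one p-orbital electron. The ring is fully conjugated.
Tallying contributions gives 3 × 2 = 6 from the 3 double-bond units.

6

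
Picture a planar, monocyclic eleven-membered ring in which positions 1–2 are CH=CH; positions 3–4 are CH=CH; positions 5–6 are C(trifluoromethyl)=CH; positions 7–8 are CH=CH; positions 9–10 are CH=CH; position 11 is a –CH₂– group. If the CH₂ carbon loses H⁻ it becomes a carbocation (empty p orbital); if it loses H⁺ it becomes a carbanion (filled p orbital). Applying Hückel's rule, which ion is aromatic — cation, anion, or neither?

The cation

In both ions every ring atom is sp² and contributes a p orbital, so both rings are fully conjugated.
Cation: 5 × 2 + 0 = 10 π electrons → 4(2)+2, aromatic.
Anion: 5 × 2 + 2 = 12 π electrons → 4(3), antiaromatic.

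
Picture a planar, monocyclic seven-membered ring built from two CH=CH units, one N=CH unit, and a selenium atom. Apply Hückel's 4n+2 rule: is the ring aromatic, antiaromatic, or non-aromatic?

Antiaromatic

The p orbitals form a continuous loop: the double-bond atoms are sp², each contributing one p electron; each sp² =N– keeps its lone pair in-plane and puts one electron into the π system; the selenium donates one lone pair from its p orbital. The ring is fully conjugated.
Adding the contributions, 3 × 2 = 6 from the double-bond units + 2 from the Se atom = 8.
With 8 = 4·2 π electrons, Hückel's rule classifies the planar ring as antiaromatic.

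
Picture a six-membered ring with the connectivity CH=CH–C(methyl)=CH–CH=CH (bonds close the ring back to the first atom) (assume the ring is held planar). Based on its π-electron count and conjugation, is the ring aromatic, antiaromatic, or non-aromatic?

Aromatic

Check conjugation: every atom in a ring double bond is sp² and brings one electron to the p orbital — every position has a p orbital, so the cyclic π system is continuous.
Counting π electrons: 3 × 2 = 6 from the 3 double-bond units.
With 6 π electrons (n = 1), the Hückel 4n+2 condition holds.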